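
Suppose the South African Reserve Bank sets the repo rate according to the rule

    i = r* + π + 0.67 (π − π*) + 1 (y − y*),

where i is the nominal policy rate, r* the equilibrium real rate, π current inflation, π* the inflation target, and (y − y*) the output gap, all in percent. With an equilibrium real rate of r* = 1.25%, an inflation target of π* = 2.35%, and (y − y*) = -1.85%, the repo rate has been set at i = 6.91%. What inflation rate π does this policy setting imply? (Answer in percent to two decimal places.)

Collecting π: i = r* + (1 + 0.67) π − 0.67 π* + 1 (y − y*)
1.67 π = 6.91 − 1.25 + 0.67 × 2.35 − 1 × (-1.85) = 9.0845
π = 9.0845 / 1.67 = 5.44

5.44%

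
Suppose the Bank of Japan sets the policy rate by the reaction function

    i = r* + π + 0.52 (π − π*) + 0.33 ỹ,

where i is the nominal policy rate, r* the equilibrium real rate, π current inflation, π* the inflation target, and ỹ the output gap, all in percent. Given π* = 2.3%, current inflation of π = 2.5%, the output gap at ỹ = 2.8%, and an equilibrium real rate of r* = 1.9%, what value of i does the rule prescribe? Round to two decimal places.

i = 1.9 + 2.5 + 0.52 × (2.5 − 2.3) + 0.33 × 2.8
   = 1.9 + 2.5 + 0.104 + 0.924 = 5.43

5.43%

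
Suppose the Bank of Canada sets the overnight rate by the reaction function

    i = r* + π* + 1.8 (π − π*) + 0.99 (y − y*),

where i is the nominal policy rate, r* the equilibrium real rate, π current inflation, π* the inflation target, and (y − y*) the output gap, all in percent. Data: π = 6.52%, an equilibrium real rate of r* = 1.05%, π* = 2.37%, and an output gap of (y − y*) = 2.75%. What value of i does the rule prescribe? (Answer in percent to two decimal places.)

13.61%

i = 1.05 + 2.37 + 1.8 × (6.52 − 2.37) + 0.99 × 2.75
   = 1.05 + 2.37 + 7.47 + 2.7225 = 13.61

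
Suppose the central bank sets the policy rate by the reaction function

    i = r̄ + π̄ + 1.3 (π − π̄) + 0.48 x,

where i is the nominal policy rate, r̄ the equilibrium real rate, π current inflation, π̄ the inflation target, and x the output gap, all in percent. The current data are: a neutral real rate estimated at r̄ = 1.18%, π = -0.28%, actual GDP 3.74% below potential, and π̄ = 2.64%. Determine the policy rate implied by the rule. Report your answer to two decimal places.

Output 3.74% below potential → x = -3.74.
i = 1.18 + 2.64 + 1.3 × (-0.28 − 2.64) + 0.48 × (-3.74)
   = 1.18 + 2.64 − 3.796 − 1.7952 = -1.77

-1.77%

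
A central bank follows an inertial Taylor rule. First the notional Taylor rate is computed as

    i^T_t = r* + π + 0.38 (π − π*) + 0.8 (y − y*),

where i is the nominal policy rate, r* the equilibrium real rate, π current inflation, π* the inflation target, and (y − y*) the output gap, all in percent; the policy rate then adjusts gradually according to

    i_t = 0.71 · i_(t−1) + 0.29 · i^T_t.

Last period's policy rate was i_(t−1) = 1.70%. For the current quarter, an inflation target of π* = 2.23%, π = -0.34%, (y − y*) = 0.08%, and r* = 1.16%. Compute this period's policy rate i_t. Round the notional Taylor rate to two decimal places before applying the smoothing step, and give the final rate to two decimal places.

i^T_t = 1.16 + (-0.34) + 0.38 × (-0.34 − 2.23) + 0.8 × 0.08
   = 1.16 − 0.34 − 0.9766 + 0.064 = -0.09
i_t = 0.71 × 1.70 + 0.29 × (-0.09) = 1.207 − 0.0261 = 1.18

1.18%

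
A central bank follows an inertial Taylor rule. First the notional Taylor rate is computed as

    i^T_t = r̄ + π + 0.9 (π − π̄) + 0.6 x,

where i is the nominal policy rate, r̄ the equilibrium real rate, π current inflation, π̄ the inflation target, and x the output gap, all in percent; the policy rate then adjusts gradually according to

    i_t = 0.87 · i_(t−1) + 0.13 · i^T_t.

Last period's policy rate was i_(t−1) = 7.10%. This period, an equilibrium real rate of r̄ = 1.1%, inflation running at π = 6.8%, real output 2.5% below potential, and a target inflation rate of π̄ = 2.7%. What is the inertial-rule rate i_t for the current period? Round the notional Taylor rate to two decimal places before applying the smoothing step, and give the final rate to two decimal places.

7.49%

Output 2.5% below potential → x = -2.5.
i^T_t = 1.1 + 6.8 + 0.9 × (6.8 − 2.7) + 0.6 × (-2.5)
   = 1.1 + 6.8 + 3.69 − 1.5 = 10.09
i_t = 0.87 × 7.10 + 0.13 × 10.09 = 6.177 + 1.3117 = 7.49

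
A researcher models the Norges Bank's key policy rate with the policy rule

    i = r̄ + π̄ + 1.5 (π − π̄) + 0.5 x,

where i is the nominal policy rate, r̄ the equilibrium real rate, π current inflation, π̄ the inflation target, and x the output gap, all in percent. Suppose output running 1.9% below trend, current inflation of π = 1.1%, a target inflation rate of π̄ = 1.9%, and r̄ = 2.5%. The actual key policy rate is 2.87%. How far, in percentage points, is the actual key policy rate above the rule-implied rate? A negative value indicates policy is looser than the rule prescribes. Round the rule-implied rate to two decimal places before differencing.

Output 1.9% below potential → x = -1.9.
i = 2.5 + 1.9 + 1.5 × (1.1 − 1.9) + 0.5 × (-1.9)
   = 2.5 + 1.9 − 1.2 − 0.95 = 2.25
Deviation = 2.87 − 2.25 = 0.62 pp.

0.62 pp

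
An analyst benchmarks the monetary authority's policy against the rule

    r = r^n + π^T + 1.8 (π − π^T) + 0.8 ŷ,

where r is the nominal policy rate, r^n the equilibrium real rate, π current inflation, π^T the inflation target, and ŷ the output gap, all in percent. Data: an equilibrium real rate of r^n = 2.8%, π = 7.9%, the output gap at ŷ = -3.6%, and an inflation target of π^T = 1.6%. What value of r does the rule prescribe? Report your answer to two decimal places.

12.86%

r = 2.8 + 1.6 + 1.8 × (7.9 − 1.6) + 0.8 × (-3.6)
   = 2.8 + 1.6 + 11.34 − 2.88 = 12.86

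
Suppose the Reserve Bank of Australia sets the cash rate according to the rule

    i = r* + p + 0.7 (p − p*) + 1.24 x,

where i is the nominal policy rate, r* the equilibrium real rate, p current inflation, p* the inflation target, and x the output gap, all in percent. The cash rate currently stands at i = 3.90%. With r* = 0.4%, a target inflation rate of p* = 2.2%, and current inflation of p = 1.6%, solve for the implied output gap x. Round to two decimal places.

1.87%

1.24 x = 3.90 − 0.4 − 1.6 − 0.7 × (1.6 − 2.2) = 2.32
x = 2.32 / 1.24 = 1.87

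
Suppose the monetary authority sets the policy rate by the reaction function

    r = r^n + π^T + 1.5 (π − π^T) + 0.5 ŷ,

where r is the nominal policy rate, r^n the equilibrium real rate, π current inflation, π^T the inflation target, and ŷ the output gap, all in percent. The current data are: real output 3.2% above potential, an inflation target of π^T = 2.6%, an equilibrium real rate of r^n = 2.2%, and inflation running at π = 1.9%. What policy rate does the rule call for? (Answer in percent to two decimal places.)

Output 3.2% above potential → ŷ = 3.2.
r = 2.2 + 2.6 + 1.5 × (1.9 − 2.6) + 0.5 × 3.2
   = 2.2 + 2.6 − 1.05 + 1.6 = 5.35

5.35%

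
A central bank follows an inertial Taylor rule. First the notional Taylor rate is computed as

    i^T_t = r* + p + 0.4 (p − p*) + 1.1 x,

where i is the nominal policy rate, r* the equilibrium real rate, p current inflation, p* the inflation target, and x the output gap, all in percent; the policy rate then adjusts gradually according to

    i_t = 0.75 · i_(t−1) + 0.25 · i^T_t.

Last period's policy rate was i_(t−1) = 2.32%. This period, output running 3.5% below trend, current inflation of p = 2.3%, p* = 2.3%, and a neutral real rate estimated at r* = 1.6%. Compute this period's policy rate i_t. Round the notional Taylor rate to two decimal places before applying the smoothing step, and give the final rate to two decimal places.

Output 3.5% below potential → x = -3.5.
i^T_t = 1.6 + 2.3 + 0.4 × (2.3 − 2.3) + 1.1 × (-3.5)
   = 1.6 + 2.3 + 0 − 3.85 = 0.05
i_t = 0.75 × 2.32 + 0.25 × 0.05 = 1.74 + 0.0125 = 1.75

1.75%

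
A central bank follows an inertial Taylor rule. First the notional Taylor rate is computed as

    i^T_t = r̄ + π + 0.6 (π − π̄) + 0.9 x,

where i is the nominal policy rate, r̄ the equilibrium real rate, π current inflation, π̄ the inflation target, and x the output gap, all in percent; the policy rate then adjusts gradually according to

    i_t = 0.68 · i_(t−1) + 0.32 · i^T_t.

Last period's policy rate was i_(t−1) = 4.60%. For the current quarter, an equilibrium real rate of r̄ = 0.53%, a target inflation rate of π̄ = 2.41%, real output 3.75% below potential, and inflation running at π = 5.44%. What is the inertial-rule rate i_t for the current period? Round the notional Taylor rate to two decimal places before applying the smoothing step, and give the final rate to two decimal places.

Output 3.75% below potential → x = -3.75.
i^T_t = 0.53 + 5.44 + 0.6 × (5.44 − 2.41) + 0.9 × (-3.75)
   = 0.53 + 5.44 + 1.818 − 3.375 = 4.41
i_t = 0.68 × 4.60 + 0.32 × 4.41 = 3.128 + 1.4112 = 4.54

4.54%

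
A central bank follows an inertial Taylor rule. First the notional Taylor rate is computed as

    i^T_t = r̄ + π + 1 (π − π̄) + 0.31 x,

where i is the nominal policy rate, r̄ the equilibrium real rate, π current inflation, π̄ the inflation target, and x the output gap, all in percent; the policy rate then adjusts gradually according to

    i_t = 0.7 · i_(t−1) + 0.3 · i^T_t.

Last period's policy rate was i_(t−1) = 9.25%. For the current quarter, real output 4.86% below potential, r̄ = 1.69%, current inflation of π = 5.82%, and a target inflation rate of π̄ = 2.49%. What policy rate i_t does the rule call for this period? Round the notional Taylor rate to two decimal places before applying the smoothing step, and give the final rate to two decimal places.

Output 4.86% below potential → x = -4.86.
i^T_t = 1.69 + 5.82 + 1 × (5.82 − 2.49) + 0.31 × (-4.86)
   = 1.69 + 5.82 + 3.33 − 1.5066 = 9.33
i_t = 0.7 × 9.25 + 0.3 × 9.33 = 6.475 + 2.799 = 9.27

9.27%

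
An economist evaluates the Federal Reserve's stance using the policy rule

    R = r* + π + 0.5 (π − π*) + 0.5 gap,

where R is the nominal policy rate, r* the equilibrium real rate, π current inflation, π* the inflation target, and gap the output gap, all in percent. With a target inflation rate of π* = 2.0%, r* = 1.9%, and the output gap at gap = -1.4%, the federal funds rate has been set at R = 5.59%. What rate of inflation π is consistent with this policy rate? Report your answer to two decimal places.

3.59%

Collecting π: R = r* + (1 + 0.5) π − 0.5 π* + 0.5 gap
1.5 π = 5.59 − 1.9 + 0.5 × 2.0 − 0.5 × (-1.4) = 5.39
π = 5.39 / 1.5 = 3.59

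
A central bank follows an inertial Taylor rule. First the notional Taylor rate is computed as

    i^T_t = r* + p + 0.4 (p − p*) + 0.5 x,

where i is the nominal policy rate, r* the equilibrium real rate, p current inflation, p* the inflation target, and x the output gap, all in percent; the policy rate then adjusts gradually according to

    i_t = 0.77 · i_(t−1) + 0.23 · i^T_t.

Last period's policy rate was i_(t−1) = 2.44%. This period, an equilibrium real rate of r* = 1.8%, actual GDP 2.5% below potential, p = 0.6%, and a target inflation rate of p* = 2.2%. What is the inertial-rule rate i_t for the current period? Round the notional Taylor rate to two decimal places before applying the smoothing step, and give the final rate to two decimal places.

Output 2.5% below potential → x = -2.5.
i^T_t = 1.8 + 0.6 + 0.4 × (0.6 − 2.2) + 0.5 × (-2.5)
   = 1.8 + 0.6 − 0.64 − 1.25 = 0.51
i_t = 0.77 × 2.44 + 0.23 × 0.51 = 1.8788 + 0.1173 = 2.00

2.00%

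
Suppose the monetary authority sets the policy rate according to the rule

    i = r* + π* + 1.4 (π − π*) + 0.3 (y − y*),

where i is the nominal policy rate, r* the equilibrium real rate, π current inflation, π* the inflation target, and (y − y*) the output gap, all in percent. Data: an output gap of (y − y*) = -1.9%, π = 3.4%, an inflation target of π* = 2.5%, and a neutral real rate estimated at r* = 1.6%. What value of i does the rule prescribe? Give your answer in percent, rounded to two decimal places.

i = 1.6 + 2.5 + 1.4 × (3.4 − 2.5) + 0.3 × (-1.9)
   = 1.6 + 2.5 + 1.26 − 0.57 = 4.79

4.79%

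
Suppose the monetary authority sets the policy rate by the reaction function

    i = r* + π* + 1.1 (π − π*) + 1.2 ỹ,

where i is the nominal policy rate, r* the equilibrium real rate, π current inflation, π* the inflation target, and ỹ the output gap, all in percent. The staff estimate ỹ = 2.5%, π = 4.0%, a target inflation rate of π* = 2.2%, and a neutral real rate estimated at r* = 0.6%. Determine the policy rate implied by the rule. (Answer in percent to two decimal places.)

7.78%

i = 0.6 + 2.2 + 1.1 × (4.0 − 2.2) + 1.2 × 2.5
   = 0.6 + 2.2 + 1.98 + 3 = 7.78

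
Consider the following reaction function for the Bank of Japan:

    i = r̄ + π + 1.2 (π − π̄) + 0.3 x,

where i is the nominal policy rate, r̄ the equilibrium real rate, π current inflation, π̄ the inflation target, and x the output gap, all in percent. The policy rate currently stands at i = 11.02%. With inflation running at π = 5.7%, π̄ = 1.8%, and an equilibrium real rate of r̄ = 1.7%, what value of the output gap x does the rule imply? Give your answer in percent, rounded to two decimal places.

0.3 x = 11.02 − 1.7 − 5.7 − 1.2 × (5.7 − 1.8) = -1.06
x = -1.06 / 0.3 = -3.53

-3.53%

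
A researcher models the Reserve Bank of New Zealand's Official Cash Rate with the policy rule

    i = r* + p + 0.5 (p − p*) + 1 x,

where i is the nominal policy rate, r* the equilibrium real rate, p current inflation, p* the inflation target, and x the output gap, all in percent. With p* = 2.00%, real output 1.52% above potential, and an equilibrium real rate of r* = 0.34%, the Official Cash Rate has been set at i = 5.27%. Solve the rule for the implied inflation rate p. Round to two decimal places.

Output 1.52% above potential → x = 1.52.
Collecting p: i = r* + (1 + 0.5) p − 0.5 p* + 1 x
1.5 p = 5.27 − 0.34 + 0.5 × 2.00 − 1 × 1.52 = 4.41
p = 4.41 / 1.5 = 2.94

2.94%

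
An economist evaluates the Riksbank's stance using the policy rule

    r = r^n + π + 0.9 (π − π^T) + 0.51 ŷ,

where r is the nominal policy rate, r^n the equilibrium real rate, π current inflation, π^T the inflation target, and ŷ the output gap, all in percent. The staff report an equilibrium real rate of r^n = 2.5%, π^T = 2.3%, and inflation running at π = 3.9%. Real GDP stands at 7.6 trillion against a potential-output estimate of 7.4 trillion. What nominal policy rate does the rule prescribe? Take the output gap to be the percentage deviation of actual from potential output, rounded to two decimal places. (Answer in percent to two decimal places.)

Output gap = 100 × (7.6 − 7.4) / 7.4 = 2.70%.
r = 2.50 + 3.90 + 0.9 × (3.90 − 2.30) + 0.51 × 2.70
   = 2.50 + 3.9 + 1.44 + 1.377 = 9.22

9.22%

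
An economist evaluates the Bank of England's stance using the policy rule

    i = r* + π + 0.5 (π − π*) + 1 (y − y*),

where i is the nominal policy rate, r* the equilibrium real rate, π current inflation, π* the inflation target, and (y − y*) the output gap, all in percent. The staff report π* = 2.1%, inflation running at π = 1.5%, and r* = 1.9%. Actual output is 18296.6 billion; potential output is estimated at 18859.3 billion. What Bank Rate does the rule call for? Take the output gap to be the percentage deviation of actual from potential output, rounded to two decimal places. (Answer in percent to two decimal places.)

Output gap = 100 × (18296.6 − 18859.3) / 18859.3 = -2.98%.
i = 1.90 + 1.50 + 0.5 × (1.50 − 2.10) + 1 × (-2.98)
   = 1.90 + 1.5 − 0.3 − 2.98 = 0.12

0.12%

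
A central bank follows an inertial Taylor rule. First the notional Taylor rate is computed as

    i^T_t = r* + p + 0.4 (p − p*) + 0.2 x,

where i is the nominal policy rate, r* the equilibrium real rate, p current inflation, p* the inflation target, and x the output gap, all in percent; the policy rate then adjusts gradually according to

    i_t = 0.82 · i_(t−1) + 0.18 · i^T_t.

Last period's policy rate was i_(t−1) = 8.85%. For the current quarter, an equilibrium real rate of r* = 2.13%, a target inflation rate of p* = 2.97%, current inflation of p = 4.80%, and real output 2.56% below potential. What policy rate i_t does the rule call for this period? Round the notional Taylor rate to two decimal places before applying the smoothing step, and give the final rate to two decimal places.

Output 2.56% below potential → x = -2.56.
i^T_t = 2.13 + 4.80 + 0.4 × (4.80 − 2.97) + 0.2 × (-2.56)
   = 2.13 + 4.8 + 0.732 − 0.512 = 7.15
i_t = 0.82 × 8.85 + 0.18 × 7.15 = 7.257 + 1.287 = 8.54

8.54%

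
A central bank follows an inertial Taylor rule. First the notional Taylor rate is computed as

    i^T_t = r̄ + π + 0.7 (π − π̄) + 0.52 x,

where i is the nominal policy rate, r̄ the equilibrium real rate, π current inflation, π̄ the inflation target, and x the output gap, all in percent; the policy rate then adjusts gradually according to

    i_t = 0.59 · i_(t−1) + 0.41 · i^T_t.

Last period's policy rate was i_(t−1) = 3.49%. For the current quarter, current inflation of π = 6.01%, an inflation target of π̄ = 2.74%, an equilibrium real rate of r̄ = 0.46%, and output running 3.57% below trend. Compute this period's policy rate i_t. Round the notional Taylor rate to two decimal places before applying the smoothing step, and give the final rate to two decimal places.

4.89%

Output 3.57% below potential → x = -3.57.
i^T_t = 0.46 + 6.01 + 0.7 × (6.01 − 2.74) + 0.52 × (-3.57)
   = 0.46 + 6.01 + 2.289 − 1.8564 = 6.90
i_t = 0.59 × 3.49 + 0.41 × 6.90 = 2.0591 + 2.829 = 4.89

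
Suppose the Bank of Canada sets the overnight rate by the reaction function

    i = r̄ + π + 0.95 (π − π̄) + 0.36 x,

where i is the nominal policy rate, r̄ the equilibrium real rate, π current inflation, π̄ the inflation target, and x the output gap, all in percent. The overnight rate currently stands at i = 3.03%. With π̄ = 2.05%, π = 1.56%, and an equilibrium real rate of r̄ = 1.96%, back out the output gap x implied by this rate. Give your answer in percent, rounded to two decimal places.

0.36 x = 3.03 − 1.96 − 1.56 − 0.95 × (1.56 − 2.05) = -0.0245
x = -0.0245 / 0.36 = -0.07

-0.07%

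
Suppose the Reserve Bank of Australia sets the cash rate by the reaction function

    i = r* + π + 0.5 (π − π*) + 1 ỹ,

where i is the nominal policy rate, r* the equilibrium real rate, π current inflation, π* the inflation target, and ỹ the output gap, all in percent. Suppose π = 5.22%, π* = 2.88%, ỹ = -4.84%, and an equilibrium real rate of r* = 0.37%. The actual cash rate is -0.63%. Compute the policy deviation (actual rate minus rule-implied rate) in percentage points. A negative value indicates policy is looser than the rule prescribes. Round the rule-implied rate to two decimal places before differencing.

-2.55 pp

i = 0.37 + 5.22 + 0.5 × (5.22 − 2.88) + 1 × (-4.84)
   = 0.37 + 5.22 + 1.17 − 4.84 = 1.92
Deviation = -0.63 − 1.92 = -2.55 pp.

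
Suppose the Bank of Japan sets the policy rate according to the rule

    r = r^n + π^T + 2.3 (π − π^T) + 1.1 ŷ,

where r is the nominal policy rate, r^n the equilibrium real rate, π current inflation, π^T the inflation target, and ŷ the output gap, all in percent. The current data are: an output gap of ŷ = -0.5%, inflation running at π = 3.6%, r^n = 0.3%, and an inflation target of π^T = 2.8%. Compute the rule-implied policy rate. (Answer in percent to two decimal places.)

r = 0.3 + 2.8 + 2.3 × (3.6 − 2.8) + 1.1 × (-0.5)
   = 0.3 + 2.8 + 1.84 − 0.55 = 4.39

4.39%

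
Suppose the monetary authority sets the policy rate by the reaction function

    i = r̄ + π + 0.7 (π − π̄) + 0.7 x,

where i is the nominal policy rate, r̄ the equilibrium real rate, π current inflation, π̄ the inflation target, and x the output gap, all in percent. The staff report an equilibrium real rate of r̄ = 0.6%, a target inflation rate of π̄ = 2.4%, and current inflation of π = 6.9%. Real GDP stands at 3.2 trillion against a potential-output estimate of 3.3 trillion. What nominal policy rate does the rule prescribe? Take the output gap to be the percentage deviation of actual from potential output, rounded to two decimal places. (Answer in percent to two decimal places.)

Output gap = 100 × (3.2 − 3.3) / 3.3 = -3.03%.
i = 0.60 + 6.90 + 0.7 × (6.90 − 2.40) + 0.7 × (-3.03)
   = 0.60 + 6.9 + 3.15 − 2.121 = 8.53

8.53%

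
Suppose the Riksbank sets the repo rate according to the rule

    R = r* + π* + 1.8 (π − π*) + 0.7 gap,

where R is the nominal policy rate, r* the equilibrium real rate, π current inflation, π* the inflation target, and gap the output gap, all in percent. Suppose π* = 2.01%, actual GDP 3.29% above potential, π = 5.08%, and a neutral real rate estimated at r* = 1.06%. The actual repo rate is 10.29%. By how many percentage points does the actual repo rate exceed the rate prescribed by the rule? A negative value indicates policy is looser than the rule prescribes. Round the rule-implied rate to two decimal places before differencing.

-0.61 pp

Output 3.29% above potential → gap = 3.29.
R = 1.06 + 2.01 + 1.8 × (5.08 − 2.01) + 0.7 × 3.29
   = 1.06 + 2.01 + 5.526 + 2.303 = 10.90
Deviation = 10.29 − 10.90 = -0.61 pp.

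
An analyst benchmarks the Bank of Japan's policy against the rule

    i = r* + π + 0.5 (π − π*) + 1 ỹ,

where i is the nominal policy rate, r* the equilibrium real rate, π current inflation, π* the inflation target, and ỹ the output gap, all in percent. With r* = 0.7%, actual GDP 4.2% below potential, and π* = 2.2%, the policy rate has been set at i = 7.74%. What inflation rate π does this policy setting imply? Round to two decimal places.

Output 4.2% below potential → ỹ = -4.2.
Collecting π: i = r* + (1 + 0.5) π − 0.5 π* + 1 ỹ
1.5 π = 7.74 − 0.7 + 0.5 × 2.2 − 1 × (-4.2) = 12.34
π = 12.34 / 1.5 = 8.23

8.23%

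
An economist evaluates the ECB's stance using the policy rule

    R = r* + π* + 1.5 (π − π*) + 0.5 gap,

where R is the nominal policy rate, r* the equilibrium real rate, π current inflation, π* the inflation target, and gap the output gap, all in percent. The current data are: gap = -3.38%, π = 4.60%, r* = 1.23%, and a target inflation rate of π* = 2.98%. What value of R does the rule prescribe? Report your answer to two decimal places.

4.95%

R = 1.23 + 2.98 + 1.5 × (4.60 − 2.98) + 0.5 × (-3.38)
   = 1.23 + 2.98 + 2.43 − 1.69 = 4.95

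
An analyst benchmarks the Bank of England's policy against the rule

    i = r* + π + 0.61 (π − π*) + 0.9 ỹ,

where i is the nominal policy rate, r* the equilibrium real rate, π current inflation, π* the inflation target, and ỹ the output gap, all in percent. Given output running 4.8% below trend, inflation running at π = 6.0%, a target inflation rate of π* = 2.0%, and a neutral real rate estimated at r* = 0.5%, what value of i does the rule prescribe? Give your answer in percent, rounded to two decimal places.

4.62%

Output 4.8% below potential → ỹ = -4.8.
i = 0.5 + 6.0 + 0.61 × (6.0 − 2.0) + 0.9 × (-4.8)
   = 0.5 + 6 + 2.44 − 4.32 = 4.62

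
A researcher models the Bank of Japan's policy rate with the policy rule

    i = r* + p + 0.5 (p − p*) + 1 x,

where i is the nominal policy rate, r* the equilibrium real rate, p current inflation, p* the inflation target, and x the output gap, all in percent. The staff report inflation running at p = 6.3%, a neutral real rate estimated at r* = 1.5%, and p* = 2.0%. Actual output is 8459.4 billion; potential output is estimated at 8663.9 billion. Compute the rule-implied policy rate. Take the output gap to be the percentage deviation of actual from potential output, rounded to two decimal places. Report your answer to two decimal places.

Output gap = 100 × (8459.4 − 8663.9) / 8663.9 = -2.36%.
i = 1.50 + 6.30 + 0.5 × (6.30 − 2.00) + 1 × (-2.36)
   = 1.50 + 6.3 + 2.15 − 2.36 = 7.59

7.59%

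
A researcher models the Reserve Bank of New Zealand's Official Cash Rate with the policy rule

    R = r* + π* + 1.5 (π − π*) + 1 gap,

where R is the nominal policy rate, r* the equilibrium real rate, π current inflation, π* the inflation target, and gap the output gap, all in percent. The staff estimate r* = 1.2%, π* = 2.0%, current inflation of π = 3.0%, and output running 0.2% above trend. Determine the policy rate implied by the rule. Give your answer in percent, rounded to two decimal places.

4.90%

Output 0.2% above potential → gap = 0.2.
R = 1.2 + 2.0 + 1.5 × (3.0 − 2.0) + 1 × 0.2
   = 1.2 + 2 + 1.5 + 0.2 = 4.90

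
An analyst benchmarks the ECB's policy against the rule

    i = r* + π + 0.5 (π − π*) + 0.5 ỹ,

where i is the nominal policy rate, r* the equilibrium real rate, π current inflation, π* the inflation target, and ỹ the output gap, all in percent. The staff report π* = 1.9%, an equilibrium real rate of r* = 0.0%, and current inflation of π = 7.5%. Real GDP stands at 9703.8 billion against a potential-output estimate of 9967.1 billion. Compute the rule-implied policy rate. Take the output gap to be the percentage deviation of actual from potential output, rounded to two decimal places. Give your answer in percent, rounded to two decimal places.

8.98%

Output gap = 100 × (9703.8 − 9967.1) / 9967.1 = -2.64%.
i = 0.00 + 7.50 + 0.5 × (7.50 − 1.90) + 0.5 × (-2.64)
   = 0.00 + 7.5 + 2.8 − 1.32 = 8.98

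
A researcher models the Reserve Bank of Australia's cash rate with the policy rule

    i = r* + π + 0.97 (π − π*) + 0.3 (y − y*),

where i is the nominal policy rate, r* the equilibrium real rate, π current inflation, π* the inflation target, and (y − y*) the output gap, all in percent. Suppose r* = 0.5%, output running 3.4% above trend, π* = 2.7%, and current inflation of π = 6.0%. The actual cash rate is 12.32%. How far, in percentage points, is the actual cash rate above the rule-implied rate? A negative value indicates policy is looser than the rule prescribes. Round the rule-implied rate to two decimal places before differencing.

1.60 pp

Output 3.4% above potential → (y − y*) = 3.4.
i = 0.5 + 6.0 + 0.97 × (6.0 − 2.7) + 0.3 × 3.4
   = 0.5 + 6 + 3.201 + 1.02 = 10.72
Deviation = 12.32 − 10.72 = 1.60 pp.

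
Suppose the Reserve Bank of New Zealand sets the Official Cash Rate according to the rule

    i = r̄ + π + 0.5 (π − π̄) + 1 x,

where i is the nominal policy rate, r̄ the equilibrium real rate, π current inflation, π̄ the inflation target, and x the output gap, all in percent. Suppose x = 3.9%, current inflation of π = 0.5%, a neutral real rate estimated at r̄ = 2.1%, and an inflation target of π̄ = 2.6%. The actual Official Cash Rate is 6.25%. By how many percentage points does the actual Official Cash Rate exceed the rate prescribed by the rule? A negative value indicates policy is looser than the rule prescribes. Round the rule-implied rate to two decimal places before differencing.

i = 2.1 + 0.5 + 0.5 × (0.5 − 2.6) + 1 × 3.9
   = 2.1 + 0.5 − 1.05 + 3.9 = 5.45
Deviation = 6.25 − 5.45 = 0.80 pp.

0.80 pp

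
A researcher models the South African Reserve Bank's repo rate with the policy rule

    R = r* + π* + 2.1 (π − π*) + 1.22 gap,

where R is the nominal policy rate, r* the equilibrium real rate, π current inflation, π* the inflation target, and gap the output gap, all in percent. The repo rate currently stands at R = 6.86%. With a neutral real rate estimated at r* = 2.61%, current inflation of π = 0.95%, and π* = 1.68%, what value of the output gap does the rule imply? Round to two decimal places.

3.36%

1.22 gap = 6.86 − 2.61 − 1.68 − 2.1 × (0.95 − 1.68) = 4.103
gap = 4.103 / 1.22 = 3.36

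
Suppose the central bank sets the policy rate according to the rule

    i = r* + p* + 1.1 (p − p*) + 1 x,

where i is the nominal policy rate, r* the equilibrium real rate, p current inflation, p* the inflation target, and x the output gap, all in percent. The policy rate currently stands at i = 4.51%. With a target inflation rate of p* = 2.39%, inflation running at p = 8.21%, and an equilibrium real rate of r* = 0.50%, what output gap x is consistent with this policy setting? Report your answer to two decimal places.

-4.78%

1 x = 4.51 − 0.50 − 2.39 − 1.1 × (8.21 − 2.39) = -4.782
x = -4.782 / 1 = -4.78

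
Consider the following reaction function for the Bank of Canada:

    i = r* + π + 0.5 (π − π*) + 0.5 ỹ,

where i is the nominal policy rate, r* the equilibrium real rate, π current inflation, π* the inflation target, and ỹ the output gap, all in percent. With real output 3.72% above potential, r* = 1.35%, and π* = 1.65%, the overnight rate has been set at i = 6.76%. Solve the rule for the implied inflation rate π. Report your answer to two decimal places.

2.92%

Output 3.72% above potential → ỹ = 3.72.
Collecting π: i = r* + (1 + 0.5) π − 0.5 π* + 0.5 ỹ
1.5 π = 6.76 − 1.35 + 0.5 × 1.65 − 0.5 × 3.72 = 4.375
π = 4.375 / 1.5 = 2.92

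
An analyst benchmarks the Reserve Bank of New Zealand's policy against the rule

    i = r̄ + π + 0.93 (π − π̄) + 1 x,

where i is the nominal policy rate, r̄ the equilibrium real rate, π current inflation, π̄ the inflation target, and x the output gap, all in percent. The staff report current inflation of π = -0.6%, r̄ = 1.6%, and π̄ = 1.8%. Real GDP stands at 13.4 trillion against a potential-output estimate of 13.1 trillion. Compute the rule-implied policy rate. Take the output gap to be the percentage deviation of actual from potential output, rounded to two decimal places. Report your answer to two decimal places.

1.06%

Output gap = 100 × (13.4 − 13.1) / 13.1 = 2.29%.
i = 1.60 + (-0.60) + 0.93 × (-0.60 − 1.80) + 1 × 2.29
   = 1.60 − 0.6 − 2.232 + 2.29 = 1.06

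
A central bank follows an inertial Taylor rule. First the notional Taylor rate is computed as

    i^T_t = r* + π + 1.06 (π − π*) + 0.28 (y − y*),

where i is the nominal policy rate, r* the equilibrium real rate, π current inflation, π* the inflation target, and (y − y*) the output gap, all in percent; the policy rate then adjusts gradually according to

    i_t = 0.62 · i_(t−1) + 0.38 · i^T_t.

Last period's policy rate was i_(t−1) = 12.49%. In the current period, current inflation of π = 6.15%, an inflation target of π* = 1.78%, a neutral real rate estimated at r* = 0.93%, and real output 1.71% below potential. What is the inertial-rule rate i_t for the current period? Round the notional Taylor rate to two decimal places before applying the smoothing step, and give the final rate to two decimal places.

12.01%

Output 1.71% below potential → (y − y*) = -1.71.
i^T_t = 0.93 + 6.15 + 1.06 × (6.15 − 1.78) + 0.28 × (-1.71)
   = 0.93 + 6.15 + 4.6322 − 0.4788 = 11.23
i_t = 0.62 × 12.49 + 0.38 × 11.23 = 7.7438 + 4.2674 = 12.01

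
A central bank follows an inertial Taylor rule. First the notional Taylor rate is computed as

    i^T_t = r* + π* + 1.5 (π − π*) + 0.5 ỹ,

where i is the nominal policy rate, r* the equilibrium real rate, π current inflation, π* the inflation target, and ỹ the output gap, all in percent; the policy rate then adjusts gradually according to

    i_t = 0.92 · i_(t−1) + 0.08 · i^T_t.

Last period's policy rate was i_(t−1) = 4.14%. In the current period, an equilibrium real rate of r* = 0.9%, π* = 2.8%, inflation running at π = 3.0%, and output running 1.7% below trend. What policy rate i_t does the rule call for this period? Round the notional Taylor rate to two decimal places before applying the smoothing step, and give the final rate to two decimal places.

4.06%

Output 1.7% below potential → ỹ = -1.7.
i^T_t = 0.9 + 2.8 + 1.5 × (3.0 − 2.8) + 0.5 × (-1.7)
   = 0.9 + 2.8 + 0.3 − 0.85 = 3.15
i_t = 0.92 × 4.14 + 0.08 × 3.15 = 3.8088 + 0.252 = 4.06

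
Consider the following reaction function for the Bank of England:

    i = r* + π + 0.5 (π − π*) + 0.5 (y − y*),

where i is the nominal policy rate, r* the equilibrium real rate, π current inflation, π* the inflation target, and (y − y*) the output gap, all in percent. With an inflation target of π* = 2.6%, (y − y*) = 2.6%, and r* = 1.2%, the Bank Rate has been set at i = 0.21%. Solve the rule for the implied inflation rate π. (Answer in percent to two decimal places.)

-0.66%

Collecting π: i = r* + (1 + 0.5) π − 0.5 π* + 0.5 (y − y*)
1.5 π = 0.21 − 1.2 + 0.5 × 2.6 − 0.5 × 2.6 = -0.99
π = -0.99 / 1.5 = -0.66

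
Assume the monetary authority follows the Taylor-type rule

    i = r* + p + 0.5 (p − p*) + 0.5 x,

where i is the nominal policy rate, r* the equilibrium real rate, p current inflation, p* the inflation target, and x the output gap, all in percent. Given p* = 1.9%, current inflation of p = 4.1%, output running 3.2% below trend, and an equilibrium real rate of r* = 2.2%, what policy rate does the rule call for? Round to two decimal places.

5.80%

Output 3.2% below potential → x = -3.2.
i = 2.2 + 4.1 + 0.5 × (4.1 − 1.9) + 0.5 × (-3.2)
   = 2.2 + 4.1 + 1.1 − 1.6 = 5.80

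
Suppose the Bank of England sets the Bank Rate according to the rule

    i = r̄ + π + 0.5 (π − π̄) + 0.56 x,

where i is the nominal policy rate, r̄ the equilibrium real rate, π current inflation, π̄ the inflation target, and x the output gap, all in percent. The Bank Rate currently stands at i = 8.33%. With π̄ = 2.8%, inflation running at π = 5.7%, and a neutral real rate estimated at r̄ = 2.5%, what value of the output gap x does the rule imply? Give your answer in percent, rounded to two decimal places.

-2.36%

0.56 x = 8.33 − 2.5 − 5.7 − 0.5 × (5.7 − 2.8) = -1.32
x = -1.32 / 0.56 = -2.36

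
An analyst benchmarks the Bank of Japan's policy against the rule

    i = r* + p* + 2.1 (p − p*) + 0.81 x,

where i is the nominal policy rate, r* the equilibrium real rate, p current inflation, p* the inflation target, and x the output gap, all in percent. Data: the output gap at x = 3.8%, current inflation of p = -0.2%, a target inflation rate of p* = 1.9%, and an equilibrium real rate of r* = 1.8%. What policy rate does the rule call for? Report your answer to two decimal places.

i = 1.8 + 1.9 + 2.1 × (-0.2 − 1.9) + 0.81 × 3.8
   = 1.8 + 1.9 − 4.41 + 3.078 = 2.37

2.37%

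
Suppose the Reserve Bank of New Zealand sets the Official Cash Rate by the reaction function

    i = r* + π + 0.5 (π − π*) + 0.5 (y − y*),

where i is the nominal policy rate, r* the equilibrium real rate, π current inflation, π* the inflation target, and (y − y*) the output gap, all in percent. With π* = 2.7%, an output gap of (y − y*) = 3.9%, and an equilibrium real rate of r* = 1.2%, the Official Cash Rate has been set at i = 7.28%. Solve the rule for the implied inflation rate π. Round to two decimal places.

Collecting π: i = r* + (1 + 0.5) π − 0.5 π* + 0.5 (y − y*)
1.5 π = 7.28 − 1.2 + 0.5 × 2.7 − 0.5 × 3.9 = 5.48
π = 5.48 / 1.5 = 3.65

3.65%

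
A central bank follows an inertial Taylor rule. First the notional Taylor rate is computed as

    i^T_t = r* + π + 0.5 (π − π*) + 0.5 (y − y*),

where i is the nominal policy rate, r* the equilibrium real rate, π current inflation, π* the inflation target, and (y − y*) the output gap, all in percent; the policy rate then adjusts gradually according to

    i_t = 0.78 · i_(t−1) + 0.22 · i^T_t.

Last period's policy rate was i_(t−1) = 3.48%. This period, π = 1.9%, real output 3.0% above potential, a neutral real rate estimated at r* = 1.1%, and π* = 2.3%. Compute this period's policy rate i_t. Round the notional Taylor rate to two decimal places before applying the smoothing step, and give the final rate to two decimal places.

3.66%

Output 3.0% above potential → (y − y*) = 3.0.
i^T_t = 1.1 + 1.9 + 0.5 × (1.9 − 2.3) + 0.5 × 3.0
   = 1.1 + 1.9 − 0.2 + 1.5 = 4.30
i_t = 0.78 × 3.48 + 0.22 × 4.30 = 2.7144 + 0.946 = 3.66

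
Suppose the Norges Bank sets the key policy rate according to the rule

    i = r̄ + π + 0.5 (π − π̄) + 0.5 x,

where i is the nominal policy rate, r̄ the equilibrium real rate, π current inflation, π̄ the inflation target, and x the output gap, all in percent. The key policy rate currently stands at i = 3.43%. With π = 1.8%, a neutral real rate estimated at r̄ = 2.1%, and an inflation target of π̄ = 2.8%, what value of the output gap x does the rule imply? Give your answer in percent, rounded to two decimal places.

0.06%

0.5 x = 3.43 − 2.1 − 1.8 − 0.5 × (1.8 − 2.8) = 0.03
x = 0.03 / 0.5 = 0.06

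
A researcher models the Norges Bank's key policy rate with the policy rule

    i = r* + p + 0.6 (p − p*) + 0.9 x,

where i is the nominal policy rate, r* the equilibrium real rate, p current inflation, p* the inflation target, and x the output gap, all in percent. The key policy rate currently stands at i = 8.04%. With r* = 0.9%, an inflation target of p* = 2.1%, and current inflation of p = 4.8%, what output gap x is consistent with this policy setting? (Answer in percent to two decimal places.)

0.9 x = 8.04 − 0.9 − 4.8 − 0.6 × (4.8 − 2.1) = 0.72
x = 0.72 / 0.9 = 0.80

0.80%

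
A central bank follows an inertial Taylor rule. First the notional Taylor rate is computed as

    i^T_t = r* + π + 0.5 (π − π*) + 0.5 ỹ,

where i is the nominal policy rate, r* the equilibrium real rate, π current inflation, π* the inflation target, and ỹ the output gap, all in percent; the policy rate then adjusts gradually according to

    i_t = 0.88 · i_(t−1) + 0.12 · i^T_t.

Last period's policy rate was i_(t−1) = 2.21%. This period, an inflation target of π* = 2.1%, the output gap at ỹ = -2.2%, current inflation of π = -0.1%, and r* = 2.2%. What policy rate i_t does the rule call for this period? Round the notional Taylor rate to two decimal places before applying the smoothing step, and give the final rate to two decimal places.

1.93%

i^T_t = 2.2 + (-0.1) + 0.5 × (-0.1 − 2.1) + 0.5 × (-2.2)
   = 2.2 − 0.1 − 1.1 − 1.1 = -0.10
i_t = 0.88 × 2.21 + 0.12 × (-0.10) = 1.9448 − 0.012 = 1.93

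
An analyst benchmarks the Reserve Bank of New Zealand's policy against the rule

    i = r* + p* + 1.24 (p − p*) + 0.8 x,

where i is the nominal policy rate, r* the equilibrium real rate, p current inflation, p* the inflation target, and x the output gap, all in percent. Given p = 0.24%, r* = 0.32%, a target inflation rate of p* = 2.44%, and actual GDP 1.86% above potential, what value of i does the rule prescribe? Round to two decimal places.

Output 1.86% above potential → x = 1.86.
i = 0.32 + 2.44 + 1.24 × (0.24 − 2.44) + 0.8 × 1.86
   = 0.32 + 2.44 − 2.728 + 1.488 = 1.52

1.52%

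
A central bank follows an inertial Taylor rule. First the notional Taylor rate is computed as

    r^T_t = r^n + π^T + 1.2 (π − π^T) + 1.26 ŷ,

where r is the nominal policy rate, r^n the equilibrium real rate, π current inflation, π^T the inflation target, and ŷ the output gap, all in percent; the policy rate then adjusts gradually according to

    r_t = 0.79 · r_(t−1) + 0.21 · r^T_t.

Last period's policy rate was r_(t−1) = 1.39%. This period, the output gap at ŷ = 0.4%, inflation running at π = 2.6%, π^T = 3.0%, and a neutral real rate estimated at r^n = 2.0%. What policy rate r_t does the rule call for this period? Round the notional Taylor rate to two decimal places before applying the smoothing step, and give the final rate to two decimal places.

r^T_t = 2.0 + 3.0 + 1.2 × (2.6 − 3.0) + 1.26 × 0.4
   = 2.0 + 3 − 0.48 + 0.504 = 5.02
r_t = 0.79 × 1.39 + 0.21 × 5.02 = 1.0981 + 1.0542 = 2.15

2.15%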